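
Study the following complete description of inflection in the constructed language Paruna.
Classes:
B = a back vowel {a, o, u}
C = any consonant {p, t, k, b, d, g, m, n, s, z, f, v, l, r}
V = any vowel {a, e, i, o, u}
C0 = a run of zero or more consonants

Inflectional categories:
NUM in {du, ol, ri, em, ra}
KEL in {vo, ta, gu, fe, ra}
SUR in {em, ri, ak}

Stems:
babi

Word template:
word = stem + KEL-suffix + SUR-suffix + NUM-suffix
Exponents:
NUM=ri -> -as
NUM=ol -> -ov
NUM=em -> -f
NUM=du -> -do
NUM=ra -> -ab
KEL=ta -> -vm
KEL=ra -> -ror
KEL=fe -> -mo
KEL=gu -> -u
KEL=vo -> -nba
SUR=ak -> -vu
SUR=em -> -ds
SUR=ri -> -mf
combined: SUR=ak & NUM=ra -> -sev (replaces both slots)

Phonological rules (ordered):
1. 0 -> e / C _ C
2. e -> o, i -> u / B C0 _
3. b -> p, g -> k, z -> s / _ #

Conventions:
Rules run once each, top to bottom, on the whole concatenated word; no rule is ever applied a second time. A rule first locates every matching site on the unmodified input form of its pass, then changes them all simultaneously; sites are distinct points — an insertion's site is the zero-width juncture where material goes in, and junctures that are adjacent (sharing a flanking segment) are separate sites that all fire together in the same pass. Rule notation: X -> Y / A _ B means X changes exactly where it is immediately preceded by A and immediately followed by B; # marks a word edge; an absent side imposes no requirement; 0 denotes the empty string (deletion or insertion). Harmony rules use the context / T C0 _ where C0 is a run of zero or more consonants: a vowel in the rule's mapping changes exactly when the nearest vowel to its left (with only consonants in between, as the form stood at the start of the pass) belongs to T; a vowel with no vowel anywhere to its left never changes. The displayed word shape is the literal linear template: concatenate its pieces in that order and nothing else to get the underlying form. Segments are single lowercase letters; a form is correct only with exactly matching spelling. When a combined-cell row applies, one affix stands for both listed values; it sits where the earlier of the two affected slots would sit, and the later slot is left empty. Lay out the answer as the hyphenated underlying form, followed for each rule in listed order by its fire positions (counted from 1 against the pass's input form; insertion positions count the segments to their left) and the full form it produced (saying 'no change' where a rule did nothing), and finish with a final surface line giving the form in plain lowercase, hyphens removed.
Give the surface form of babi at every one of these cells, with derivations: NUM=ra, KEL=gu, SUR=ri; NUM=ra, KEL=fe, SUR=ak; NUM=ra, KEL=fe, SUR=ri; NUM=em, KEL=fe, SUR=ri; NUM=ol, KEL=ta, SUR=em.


cell NUM=ra, KEL=gu, SUR=ri:
underlying: babi-u-mf-ab
1. 0 -> e / C _ C: inserts after position(s) 6: babiumefab
2. e -> o, i -> u / B C0 _: fires at position(s) 4, 7: babuumofab
3. b -> p, g -> k, z -> s / _ #: fires at position(s) 10: babuumofap
surface: babuumofap

cell NUM=ra, KEL=fe, SUR=ak:
underlying: babi-mo-sev
1. 0 -> e / C _ C: no change
2. e -> o, i -> u / B C0 _: fires at position(s) 4, 8: babumosov
3. b -> p, g -> k, z -> s / _ #: no change
surface: babumosov

cell NUM=ra, KEL=fe, SUR=ri:
underlying: babi-mo-mf-ab
1. 0 -> e / C _ C: inserts after position(s) 7: babimomefab
2. e -> o, i -> u / B C0 _: fires at position(s) 4, 8: babumomofab
3. b -> p, g -> k, z -> s / _ #: fires at position(s) 11: babumomofap
surface: babumomofap

cell NUM=em, KEL=fe, SUR=ri:
underlying: babi-mo-mf-f
1. 0 -> e / C _ C: inserts after position(s) 7, 8: babimomefef
2. e -> o, i -> u / B C0 _: fires at position(s) 4, 8: babumomofef
3. b -> p, g -> k, z -> s / _ #: no change
surface: babumomofef

cell NUM=ol, KEL=ta, SUR=em:
underlying: babi-vm-ds-ov
1. 0 -> e / C _ C: inserts after position(s) 5, 6, 7: babivemedesov
2. e -> o, i -> u / B C0 _: fires at position(s) 4: babuvemedesov
3. b -> p, g -> k, z -> s / _ #: no change
surface: babuvemedesov


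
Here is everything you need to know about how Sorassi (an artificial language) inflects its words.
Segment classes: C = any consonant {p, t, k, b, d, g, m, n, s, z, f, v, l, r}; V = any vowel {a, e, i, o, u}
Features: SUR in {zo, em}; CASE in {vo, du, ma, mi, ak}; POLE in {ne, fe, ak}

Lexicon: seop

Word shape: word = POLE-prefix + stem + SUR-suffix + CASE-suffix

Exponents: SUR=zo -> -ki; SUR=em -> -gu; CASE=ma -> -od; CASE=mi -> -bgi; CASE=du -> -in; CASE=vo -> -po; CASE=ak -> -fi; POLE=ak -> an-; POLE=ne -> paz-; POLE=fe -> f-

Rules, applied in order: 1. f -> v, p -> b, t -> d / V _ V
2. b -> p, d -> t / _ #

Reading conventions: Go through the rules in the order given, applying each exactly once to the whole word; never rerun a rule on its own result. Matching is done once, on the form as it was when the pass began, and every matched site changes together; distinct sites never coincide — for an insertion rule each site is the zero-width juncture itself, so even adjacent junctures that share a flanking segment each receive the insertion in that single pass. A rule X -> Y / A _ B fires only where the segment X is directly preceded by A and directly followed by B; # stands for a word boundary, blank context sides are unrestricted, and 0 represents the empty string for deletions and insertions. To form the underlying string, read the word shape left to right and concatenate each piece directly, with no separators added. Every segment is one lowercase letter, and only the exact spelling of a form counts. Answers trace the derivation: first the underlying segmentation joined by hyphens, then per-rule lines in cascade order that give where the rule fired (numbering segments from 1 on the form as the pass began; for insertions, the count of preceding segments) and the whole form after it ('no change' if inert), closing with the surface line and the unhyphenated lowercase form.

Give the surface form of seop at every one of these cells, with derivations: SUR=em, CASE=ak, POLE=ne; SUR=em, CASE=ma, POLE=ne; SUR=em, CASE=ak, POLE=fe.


cell SUR=em, CASE=ak, POLE=ne:
underlying: paz-seop-gu-fi
1. f -> v, p -> b, t -> d / V _ V: fires at position(s) 10: pazseopguvi
2. b -> p, d -> t / _ #: no change
surface: pazseopguvi

cell SUR=em, CASE=ma, POLE=ne:
underlying: paz-seop-gu-od
1. f -> v, p -> b, t -> d / V _ V: no change
2. b -> p, d -> t / _ #: fires at position(s) 11: pazseopguot
surface: pazseopguot

cell SUR=em, CASE=ak, POLE=fe:
underlying: f-seop-gu-fi
1. f -> v, p -> b, t -> d / V _ V: fires at position(s) 8: fseopguvi
2. b -> p, d -> t / _ #: no change
surface: fseopguvi


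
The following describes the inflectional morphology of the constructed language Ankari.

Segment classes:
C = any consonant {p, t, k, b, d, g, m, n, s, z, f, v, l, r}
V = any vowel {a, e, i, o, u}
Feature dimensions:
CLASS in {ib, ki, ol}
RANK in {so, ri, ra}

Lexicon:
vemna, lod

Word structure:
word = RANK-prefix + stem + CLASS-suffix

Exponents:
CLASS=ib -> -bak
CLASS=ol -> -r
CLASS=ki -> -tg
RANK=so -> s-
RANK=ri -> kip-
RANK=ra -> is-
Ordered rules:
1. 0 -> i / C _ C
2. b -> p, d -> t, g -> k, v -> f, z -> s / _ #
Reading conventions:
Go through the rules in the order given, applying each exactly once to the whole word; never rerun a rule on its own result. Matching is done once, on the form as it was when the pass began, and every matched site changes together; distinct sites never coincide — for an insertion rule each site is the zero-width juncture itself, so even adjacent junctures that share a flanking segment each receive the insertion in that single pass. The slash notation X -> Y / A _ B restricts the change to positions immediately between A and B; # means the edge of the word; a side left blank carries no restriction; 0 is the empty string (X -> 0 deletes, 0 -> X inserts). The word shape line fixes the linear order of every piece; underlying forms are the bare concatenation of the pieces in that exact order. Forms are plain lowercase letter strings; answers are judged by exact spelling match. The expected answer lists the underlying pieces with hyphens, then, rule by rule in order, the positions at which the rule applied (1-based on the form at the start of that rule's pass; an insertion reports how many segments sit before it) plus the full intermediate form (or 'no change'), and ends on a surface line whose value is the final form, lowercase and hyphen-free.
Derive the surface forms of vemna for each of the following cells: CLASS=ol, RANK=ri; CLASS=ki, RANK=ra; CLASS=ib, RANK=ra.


cell CLASS=ol, RANK=ri:
underlying: kip-vemna-r
1. 0 -> i / C _ C: inserts after position(s) 3, 6: kipiveminar
2. b -> p, d -> t, g -> k, v -> f, z -> s / _ #: no change
surface: kipiveminar

cell CLASS=ki, RANK=ra:
underlying: is-vemna-tg
1. 0 -> i / C _ C: inserts after position(s) 2, 5, 8: isiveminatig
2. b -> p, d -> t, g -> k, v -> f, z -> s / _ #: fires at position(s) 12: isiveminatik
surface: isiveminatik

cell CLASS=ib, RANK=ra:
underlying: is-vemna-bak
1. 0 -> i / C _ C: inserts after position(s) 2, 5: isiveminabak
2. b -> p, d -> t, g -> k, v -> f, z -> s / _ #: no change
surface: isiveminabak


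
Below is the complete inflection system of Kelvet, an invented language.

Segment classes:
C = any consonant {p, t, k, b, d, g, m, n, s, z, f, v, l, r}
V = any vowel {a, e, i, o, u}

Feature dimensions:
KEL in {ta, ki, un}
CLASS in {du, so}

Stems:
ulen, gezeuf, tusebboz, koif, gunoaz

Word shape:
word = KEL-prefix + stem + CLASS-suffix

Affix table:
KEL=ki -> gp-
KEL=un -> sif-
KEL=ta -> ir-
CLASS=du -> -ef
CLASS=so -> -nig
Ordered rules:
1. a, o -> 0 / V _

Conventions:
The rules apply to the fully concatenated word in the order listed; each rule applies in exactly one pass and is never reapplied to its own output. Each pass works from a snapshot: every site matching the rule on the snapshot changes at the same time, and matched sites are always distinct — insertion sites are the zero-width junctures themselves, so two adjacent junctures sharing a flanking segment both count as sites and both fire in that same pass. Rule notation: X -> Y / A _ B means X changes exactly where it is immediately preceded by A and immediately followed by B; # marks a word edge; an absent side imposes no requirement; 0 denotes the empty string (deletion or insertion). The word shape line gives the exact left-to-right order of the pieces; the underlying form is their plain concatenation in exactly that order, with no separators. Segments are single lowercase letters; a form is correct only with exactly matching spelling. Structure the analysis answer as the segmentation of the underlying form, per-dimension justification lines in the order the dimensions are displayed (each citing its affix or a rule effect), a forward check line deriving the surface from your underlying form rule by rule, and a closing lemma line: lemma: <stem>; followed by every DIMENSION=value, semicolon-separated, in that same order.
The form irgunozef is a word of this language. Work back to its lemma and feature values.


underlying: ir-gunoaz-ef
KEL=ta - signalled by the affix ir-
CLASS=du - signalled by the affix -ef
check: irgunoazef -> irgunozef
lemma: gunoaz; KEL=ta; CLASS=du


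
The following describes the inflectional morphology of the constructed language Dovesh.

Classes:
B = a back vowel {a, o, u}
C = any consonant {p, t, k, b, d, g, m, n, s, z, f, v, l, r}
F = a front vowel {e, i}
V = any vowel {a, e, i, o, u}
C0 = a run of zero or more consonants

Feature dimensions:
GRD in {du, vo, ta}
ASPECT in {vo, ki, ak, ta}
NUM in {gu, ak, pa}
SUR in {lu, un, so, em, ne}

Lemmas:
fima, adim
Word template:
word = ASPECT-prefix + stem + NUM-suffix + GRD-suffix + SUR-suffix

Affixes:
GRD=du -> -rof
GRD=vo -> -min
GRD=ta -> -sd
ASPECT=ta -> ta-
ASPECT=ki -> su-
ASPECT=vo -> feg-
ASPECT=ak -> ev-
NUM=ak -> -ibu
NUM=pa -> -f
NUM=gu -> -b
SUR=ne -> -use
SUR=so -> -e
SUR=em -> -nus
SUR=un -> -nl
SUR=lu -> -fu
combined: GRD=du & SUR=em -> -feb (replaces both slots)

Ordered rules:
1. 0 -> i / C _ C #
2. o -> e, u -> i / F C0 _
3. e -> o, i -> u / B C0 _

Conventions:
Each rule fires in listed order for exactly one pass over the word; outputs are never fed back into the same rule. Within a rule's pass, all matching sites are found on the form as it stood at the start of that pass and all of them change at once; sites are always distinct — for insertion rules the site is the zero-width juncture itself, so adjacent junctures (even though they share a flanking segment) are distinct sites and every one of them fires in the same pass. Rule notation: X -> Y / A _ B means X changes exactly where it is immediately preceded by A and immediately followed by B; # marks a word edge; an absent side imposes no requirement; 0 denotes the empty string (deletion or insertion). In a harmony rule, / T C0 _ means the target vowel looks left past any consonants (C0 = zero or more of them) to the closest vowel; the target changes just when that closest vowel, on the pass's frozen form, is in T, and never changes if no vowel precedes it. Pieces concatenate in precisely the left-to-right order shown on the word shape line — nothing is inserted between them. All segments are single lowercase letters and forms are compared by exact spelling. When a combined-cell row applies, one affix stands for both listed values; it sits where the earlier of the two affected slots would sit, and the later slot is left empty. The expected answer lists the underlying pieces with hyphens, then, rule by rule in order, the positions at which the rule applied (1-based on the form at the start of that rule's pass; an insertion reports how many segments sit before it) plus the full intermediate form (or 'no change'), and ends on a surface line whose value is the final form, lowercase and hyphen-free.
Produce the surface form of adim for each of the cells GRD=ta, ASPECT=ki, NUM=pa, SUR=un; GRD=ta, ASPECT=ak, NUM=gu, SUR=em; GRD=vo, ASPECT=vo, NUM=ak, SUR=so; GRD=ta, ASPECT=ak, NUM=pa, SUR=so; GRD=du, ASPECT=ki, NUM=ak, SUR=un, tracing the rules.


cell GRD=ta, ASPECT=ki, NUM=pa, SUR=un:
underlying: su-adim-f-sd-nl
1. 0 -> i / C _ C #: inserts after position(s) 10: suadimfsdnil
2. o -> e, u -> i / F C0 _: no change
3. e -> o, i -> u / B C0 _: fires at position(s) 5: suadumfsdnil
surface: suadumfsdnil

cell GRD=ta, ASPECT=ak, NUM=gu, SUR=em:
underlying: ev-adim-b-sd-nus
1. 0 -> i / C _ C #: no change
2. o -> e, u -> i / F C0 _: fires at position(s) 11: evadimbsdnis
3. e -> o, i -> u / B C0 _: fires at position(s) 5: evadumbsdnis
surface: evadumbsdnis

cell GRD=vo, ASPECT=vo, NUM=ak, SUR=so:
underlying: feg-adim-ibu-min-e
1. 0 -> i / C _ C #: no change
2. o -> e, u -> i / F C0 _: fires at position(s) 10: fegadimibimine
3. e -> o, i -> u / B C0 _: fires at position(s) 6: fegadumibimine
surface: fegadumibimine

cell GRD=ta, ASPECT=ak, NUM=pa, SUR=so:
underlying: ev-adim-f-sd-e
1. 0 -> i / C _ C #: no change
2. o -> e, u -> i / F C0 _: no change
3. e -> o, i -> u / B C0 _: fires at position(s) 5: evadumfsde
surface: evadumfsde

cell GRD=du, ASPECT=ki, NUM=ak, SUR=un:
underlying: su-adim-ibu-rof-nl
1. 0 -> i / C _ C #: inserts after position(s) 13: suadimiburofnil
2. o -> e, u -> i / F C0 _: fires at position(s) 9: suadimibirofnil
3. e -> o, i -> u / B C0 _: fires at position(s) 5, 14: suadumibirofnul
surface: suadumibirofnul


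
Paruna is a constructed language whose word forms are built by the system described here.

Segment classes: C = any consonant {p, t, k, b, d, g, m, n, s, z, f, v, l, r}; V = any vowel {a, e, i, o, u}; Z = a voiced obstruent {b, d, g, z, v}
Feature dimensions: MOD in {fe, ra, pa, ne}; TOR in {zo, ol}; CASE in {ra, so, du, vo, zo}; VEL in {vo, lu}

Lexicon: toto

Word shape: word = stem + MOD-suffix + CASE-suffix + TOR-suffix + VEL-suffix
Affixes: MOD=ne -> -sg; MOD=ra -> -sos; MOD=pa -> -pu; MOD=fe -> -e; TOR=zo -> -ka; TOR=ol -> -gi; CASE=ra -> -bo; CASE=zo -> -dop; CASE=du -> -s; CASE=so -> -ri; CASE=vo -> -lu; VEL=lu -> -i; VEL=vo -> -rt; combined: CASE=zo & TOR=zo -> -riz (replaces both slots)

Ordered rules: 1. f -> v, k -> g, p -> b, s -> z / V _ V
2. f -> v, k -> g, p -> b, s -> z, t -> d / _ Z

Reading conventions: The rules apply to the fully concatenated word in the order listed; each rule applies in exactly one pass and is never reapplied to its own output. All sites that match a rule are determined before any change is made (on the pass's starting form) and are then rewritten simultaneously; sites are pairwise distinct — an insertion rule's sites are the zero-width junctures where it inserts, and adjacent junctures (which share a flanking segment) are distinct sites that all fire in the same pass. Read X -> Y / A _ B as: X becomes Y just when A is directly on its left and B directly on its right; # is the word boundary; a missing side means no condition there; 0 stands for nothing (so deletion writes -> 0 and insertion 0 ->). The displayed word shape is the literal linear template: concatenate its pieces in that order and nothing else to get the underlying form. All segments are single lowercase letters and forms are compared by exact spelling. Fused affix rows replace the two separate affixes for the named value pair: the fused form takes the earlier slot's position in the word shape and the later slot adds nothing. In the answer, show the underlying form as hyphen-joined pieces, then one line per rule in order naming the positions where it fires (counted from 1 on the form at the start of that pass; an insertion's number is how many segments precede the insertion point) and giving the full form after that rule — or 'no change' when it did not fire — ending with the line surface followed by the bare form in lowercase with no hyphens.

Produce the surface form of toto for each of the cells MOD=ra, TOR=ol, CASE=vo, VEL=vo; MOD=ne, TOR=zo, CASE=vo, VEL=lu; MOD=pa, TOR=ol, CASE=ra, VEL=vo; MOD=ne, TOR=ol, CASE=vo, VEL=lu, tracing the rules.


cell MOD=ra, TOR=ol, CASE=vo, VEL=vo:
underlying: toto-sos-lu-gi-rt
1. f -> v, k -> g, p -> b, s -> z / V _ V: fires at position(s) 5: totozoslugirt
2. f -> v, k -> g, p -> b, s -> z, t -> d / _ Z: no change
surface: totozoslugirt

cell MOD=ne, TOR=zo, CASE=vo, VEL=lu:
underlying: toto-sg-lu-ka-i
1. f -> v, k -> g, p -> b, s -> z / V _ V: fires at position(s) 9: totosglugai
2. f -> v, k -> g, p -> b, s -> z, t -> d / _ Z: fires at position(s) 5: totozglugai
surface: totozglugai

cell MOD=pa, TOR=ol, CASE=ra, VEL=vo:
underlying: toto-pu-bo-gi-rt
1. f -> v, k -> g, p -> b, s -> z / V _ V: fires at position(s) 5: totobubogirt
2. f -> v, k -> g, p -> b, s -> z, t -> d / _ Z: no change
surface: totobubogirt

cell MOD=ne, TOR=ol, CASE=vo, VEL=lu:
underlying: toto-sg-lu-gi-i
1. f -> v, k -> g, p -> b, s -> z / V _ V: no change
2. f -> v, k -> g, p -> b, s -> z, t -> d / _ Z: fires at position(s) 5: totozglugii
surface: totozglugii


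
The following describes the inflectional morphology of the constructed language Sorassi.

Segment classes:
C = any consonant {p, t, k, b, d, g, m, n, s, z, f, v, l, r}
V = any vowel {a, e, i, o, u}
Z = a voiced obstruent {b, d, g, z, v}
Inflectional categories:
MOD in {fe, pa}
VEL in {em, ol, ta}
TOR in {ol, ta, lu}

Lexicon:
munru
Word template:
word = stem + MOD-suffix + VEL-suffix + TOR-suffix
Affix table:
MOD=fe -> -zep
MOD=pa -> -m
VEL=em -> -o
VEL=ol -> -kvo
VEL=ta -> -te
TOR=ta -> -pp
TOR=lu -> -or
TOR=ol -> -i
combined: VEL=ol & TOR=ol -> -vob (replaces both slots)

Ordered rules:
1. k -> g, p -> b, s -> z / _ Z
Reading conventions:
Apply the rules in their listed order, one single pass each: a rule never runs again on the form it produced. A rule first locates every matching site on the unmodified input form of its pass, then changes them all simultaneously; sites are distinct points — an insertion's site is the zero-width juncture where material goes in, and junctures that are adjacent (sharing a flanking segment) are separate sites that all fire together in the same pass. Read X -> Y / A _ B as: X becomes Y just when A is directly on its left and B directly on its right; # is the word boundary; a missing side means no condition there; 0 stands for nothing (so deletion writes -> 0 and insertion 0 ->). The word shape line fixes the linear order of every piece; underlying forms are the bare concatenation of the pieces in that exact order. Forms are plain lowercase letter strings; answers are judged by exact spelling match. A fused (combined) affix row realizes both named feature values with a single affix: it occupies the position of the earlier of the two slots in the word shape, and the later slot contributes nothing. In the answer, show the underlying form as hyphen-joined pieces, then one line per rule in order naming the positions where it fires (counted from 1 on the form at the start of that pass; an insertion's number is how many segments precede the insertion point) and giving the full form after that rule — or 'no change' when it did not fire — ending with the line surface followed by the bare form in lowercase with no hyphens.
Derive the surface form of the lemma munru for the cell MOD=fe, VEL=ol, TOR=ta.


underlying: munru-zep-kvo-pp
1. k -> g, p -> b, s -> z / _ Z: fires at position(s) 9: munruzepgvopp
surface: munruzepgvopp


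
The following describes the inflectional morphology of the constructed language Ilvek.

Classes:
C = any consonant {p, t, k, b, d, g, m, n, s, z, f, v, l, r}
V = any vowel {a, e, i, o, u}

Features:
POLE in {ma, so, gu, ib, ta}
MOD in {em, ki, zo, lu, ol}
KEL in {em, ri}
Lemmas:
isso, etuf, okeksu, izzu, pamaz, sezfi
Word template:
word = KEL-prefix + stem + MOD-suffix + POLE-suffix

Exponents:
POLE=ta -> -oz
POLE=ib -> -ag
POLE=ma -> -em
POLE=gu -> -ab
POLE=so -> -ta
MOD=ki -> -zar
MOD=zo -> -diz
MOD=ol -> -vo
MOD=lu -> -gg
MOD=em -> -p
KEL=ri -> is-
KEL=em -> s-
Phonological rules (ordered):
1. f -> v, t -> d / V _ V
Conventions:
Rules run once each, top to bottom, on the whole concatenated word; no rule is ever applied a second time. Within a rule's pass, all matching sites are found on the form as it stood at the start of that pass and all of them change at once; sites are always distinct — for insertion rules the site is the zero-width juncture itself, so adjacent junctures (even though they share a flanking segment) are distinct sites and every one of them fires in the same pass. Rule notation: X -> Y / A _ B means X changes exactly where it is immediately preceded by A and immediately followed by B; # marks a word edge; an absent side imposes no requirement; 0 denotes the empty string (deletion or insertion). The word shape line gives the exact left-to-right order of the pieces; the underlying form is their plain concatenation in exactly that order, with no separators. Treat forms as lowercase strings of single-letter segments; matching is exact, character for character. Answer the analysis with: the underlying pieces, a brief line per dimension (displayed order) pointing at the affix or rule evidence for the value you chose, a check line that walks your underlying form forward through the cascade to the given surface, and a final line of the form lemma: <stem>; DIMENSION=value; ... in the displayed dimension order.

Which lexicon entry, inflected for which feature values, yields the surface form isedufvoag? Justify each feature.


underlying: is-etuf-vo-ag
POLE=ib - signalled by the affix -ag
MOD=ol - signalled by the affix -vo
KEL=ri - signalled by the affix is-
check: isetufvoag -> isedufvoag
lemma: etuf; POLE=ib; MOD=ol; KEL=ri


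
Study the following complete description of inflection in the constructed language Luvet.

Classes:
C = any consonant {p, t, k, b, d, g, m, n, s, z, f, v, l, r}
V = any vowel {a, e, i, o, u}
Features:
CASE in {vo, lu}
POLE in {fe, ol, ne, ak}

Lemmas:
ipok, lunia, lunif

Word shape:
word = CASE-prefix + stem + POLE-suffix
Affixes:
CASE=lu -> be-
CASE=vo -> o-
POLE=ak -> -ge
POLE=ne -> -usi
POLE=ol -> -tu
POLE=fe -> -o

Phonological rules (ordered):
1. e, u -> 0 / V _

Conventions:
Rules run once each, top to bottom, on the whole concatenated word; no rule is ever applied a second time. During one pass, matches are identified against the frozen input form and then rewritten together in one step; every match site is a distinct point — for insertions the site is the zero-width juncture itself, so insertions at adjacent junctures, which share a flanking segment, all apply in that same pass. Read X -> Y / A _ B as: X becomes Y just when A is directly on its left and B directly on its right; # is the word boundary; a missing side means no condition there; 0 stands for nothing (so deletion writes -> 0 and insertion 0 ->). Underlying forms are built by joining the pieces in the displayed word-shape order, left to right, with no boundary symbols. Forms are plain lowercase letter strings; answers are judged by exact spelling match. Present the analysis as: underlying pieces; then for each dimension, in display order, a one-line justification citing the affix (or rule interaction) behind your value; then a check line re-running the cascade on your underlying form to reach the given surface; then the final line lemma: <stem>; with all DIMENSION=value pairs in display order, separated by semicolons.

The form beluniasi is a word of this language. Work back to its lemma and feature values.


underlying: be-lunia-usi
CASE=lu - signalled by the affix be-
POLE=ne - signalled by the affix -usi
check: beluniausi -> beluniasi
lemma: lunia; CASE=lu; POLE=ne


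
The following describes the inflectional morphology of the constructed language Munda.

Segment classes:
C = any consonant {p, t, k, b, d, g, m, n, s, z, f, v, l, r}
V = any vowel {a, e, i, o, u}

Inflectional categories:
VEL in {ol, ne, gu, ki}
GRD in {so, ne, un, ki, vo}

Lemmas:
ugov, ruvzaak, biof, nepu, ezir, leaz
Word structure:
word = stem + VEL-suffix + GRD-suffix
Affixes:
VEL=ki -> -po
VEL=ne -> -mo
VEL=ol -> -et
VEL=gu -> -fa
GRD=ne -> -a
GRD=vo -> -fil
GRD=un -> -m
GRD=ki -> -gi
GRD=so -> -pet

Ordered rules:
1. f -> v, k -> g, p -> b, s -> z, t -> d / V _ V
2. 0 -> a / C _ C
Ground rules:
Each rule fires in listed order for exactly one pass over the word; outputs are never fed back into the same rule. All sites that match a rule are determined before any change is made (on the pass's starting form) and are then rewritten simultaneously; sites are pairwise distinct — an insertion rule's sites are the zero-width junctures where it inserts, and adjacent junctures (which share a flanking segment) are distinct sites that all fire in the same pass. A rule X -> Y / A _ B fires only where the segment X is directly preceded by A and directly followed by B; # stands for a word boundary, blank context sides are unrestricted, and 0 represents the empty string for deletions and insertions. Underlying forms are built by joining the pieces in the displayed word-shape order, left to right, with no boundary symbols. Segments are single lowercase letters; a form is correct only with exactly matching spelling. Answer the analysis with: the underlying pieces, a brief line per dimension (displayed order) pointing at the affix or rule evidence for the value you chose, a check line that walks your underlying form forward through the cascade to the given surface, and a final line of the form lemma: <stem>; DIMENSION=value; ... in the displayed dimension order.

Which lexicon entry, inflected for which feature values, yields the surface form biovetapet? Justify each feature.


underlying: biof-et-pet
VEL=ol - signalled by the affix -et
GRD=so - signalled by the affix -pet
check: biofetpet -> biovetpet -> biovetapet
lemma: biof; VEL=ol; GRD=so


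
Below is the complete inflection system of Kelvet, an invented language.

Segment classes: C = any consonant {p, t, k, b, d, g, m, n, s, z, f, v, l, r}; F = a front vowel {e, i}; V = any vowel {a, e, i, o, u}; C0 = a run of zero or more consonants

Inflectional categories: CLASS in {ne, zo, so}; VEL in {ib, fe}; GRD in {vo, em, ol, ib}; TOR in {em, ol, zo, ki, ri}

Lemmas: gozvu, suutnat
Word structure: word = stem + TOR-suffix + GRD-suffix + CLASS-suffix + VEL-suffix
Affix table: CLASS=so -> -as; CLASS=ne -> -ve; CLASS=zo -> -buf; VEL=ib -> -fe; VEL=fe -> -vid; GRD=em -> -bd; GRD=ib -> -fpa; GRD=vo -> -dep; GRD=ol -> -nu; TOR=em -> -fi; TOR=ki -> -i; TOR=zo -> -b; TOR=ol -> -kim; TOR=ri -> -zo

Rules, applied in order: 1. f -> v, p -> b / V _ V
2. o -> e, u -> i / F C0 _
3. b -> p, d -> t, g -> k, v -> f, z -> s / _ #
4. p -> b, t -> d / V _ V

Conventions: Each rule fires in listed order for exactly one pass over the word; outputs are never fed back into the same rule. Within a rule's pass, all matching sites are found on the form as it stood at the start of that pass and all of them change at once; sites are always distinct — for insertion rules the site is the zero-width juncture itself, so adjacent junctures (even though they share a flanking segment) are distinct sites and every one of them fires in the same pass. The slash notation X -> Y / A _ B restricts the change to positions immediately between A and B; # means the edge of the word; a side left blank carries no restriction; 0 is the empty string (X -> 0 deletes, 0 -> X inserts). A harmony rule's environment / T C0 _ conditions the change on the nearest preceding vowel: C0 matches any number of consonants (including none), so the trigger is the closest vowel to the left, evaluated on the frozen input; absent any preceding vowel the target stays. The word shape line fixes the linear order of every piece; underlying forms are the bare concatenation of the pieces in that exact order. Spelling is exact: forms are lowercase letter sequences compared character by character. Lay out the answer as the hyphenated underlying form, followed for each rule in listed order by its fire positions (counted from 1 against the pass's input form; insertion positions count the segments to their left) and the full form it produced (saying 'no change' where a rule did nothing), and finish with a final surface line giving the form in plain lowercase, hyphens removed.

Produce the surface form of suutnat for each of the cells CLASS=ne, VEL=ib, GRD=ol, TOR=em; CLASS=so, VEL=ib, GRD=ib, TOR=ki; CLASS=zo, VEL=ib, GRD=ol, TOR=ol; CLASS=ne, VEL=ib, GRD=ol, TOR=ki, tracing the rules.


cell CLASS=ne, VEL=ib, GRD=ol, TOR=em:
underlying: suutnat-fi-nu-ve-fe
1. f -> v, p -> b / V _ V: fires at position(s) 14: suutnatfinuveve
2. o -> e, u -> i / F C0 _: fires at position(s) 11: suutnatfiniveve
3. b -> p, d -> t, g -> k, v -> f, z -> s / _ #: no change
4. p -> b, t -> d / V _ V: no change
surface: suutnatfiniveve

cell CLASS=so, VEL=ib, GRD=ib, TOR=ki:
underlying: suutnat-i-fpa-as-fe
1. f -> v, p -> b / V _ V: no change
2. o -> e, u -> i / F C0 _: no change
3. b -> p, d -> t, g -> k, v -> f, z -> s / _ #: no change
4. p -> b, t -> d / V _ V: fires at position(s) 7: suutnadifpaasfe
surface: suutnadifpaasfe

cell CLASS=zo, VEL=ib, GRD=ol, TOR=ol:
underlying: suutnat-kim-nu-buf-fe
1. f -> v, p -> b / V _ V: no change
2. o -> e, u -> i / F C0 _: fires at position(s) 12: suutnatkimnibuffe
3. b -> p, d -> t, g -> k, v -> f, z -> s / _ #: no change
4. p -> b, t -> d / V _ V: no change
surface: suutnatkimnibuffe

cell CLASS=ne, VEL=ib, GRD=ol, TOR=ki:
underlying: suutnat-i-nu-ve-fe
1. f -> v, p -> b / V _ V: fires at position(s) 13: suutnatinuveve
2. o -> e, u -> i / F C0 _: fires at position(s) 10: suutnatiniveve
3. b -> p, d -> t, g -> k, v -> f, z -> s / _ #: no change
4. p -> b, t -> d / V _ V: fires at position(s) 7: suutnadiniveve
surface: suutnadiniveve


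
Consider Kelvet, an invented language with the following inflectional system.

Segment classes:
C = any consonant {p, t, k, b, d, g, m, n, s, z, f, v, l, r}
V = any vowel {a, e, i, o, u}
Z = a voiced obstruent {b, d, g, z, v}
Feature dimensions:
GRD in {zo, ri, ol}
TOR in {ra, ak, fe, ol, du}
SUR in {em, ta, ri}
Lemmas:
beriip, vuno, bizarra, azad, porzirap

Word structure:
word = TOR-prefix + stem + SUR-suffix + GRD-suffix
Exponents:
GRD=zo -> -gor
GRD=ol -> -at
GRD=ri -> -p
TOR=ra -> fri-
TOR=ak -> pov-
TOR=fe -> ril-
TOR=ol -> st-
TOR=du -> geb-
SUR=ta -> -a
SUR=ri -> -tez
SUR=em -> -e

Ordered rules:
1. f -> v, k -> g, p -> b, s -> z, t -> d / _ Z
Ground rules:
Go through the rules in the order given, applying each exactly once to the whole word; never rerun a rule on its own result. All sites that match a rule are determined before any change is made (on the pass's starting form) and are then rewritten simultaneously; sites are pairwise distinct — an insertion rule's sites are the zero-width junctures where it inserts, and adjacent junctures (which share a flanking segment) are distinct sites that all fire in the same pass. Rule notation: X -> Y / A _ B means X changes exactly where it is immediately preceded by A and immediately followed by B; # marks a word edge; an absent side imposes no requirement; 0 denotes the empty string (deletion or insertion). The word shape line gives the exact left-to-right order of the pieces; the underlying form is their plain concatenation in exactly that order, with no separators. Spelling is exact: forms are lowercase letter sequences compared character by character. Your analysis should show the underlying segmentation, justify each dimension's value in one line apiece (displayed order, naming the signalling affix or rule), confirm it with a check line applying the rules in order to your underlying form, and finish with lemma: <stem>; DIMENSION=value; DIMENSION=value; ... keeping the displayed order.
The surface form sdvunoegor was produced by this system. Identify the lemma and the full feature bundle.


underlying: st-vuno-e-gor
GRD=zo - signalled by the affix -gor
TOR=ol - signalled by the affix st-
SUR=em - signalled by the affix -e
check: stvunoegor -> sdvunoegor
lemma: vuno; GRD=zo; TOR=ol; SUR=em


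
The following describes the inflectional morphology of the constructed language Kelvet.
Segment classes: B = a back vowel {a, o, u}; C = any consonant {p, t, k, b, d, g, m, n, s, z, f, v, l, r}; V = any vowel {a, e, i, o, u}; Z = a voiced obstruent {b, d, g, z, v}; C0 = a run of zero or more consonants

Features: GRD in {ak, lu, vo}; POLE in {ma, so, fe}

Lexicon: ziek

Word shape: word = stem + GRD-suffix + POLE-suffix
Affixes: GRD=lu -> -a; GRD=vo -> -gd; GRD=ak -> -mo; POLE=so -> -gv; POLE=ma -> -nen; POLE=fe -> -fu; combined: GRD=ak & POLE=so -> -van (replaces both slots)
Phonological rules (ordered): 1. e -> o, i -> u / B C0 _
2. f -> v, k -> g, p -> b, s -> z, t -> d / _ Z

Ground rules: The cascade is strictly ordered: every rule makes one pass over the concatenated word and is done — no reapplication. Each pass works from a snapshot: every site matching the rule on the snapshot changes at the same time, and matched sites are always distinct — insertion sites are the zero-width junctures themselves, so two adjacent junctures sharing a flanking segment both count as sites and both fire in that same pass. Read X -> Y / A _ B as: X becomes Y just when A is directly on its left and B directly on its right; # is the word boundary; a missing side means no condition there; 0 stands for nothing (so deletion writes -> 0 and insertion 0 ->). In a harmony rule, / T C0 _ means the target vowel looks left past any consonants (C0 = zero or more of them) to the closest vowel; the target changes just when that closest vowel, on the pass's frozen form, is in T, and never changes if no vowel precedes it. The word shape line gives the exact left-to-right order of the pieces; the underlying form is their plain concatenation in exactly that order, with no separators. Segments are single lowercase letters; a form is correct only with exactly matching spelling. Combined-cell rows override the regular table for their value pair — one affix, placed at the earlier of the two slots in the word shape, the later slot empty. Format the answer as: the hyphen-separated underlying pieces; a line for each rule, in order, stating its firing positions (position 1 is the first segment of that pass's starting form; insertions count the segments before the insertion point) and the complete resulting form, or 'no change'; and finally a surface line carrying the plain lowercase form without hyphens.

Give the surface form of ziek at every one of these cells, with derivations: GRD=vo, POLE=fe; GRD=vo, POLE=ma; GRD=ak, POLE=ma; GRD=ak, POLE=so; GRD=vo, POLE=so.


cell GRD=vo, POLE=fe:
underlying: ziek-gd-fu
1. e -> o, i -> u / B C0 _: no change
2. f -> v, k -> g, p -> b, s -> z, t -> d / _ Z: fires at position(s) 4: zieggdfu
surface: zieggdfu

cell GRD=vo, POLE=ma:
underlying: ziek-gd-nen
1. e -> o, i -> u / B C0 _: no change
2. f -> v, k -> g, p -> b, s -> z, t -> d / _ Z: fires at position(s) 4: zieggdnen
surface: zieggdnen

cell GRD=ak, POLE=ma:
underlying: ziek-mo-nen
1. e -> o, i -> u / B C0 _: fires at position(s) 8: ziekmonon
2. f -> v, k -> g, p -> b, s -> z, t -> d / _ Z: no change
surface: ziekmonon

cell GRD=ak, POLE=so:
underlying: ziek-van
1. e -> o, i -> u / B C0 _: no change
2. f -> v, k -> g, p -> b, s -> z, t -> d / _ Z: fires at position(s) 4: ziegvan
surface: ziegvan

cell GRD=vo, POLE=so:
underlying: ziek-gd-gv
1. e -> o, i -> u / B C0 _: no change
2. f -> v, k -> g, p -> b, s -> z, t -> d / _ Z: fires at position(s) 4: zieggdgv
surface: zieggdgv


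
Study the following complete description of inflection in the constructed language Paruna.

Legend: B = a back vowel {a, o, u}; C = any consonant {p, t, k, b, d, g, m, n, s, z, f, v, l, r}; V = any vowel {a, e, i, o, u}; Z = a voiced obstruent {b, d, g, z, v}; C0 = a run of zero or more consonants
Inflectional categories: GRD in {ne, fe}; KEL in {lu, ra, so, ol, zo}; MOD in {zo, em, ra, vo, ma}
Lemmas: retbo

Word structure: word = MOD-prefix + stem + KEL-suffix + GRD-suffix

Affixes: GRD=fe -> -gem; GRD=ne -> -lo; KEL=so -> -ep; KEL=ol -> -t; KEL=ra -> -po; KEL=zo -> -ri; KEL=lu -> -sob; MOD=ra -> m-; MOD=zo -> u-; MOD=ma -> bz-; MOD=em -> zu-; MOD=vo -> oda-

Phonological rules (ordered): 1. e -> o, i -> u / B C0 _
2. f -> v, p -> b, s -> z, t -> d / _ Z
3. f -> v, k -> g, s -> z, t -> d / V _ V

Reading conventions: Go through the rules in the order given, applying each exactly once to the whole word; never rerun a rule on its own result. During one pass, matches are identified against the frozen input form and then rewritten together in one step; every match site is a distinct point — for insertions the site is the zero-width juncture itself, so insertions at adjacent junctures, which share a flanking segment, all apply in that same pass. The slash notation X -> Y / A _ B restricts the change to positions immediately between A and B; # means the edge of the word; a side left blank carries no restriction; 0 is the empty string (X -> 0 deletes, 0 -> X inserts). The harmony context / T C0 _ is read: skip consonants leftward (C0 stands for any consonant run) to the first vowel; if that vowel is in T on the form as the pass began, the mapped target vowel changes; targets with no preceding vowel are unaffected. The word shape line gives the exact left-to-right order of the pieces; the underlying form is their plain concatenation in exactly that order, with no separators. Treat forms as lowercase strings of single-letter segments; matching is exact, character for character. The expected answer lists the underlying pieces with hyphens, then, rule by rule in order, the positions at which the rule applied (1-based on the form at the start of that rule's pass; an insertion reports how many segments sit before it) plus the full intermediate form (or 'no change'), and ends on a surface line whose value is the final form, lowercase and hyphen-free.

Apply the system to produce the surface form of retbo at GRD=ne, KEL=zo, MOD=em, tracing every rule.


underlying: zu-retbo-ri-lo
1. e -> o, i -> u / B C0 _: fires at position(s) 4, 9: zurotborulo
2. f -> v, p -> b, s -> z, t -> d / _ Z: fires at position(s) 5: zurodborulo
3. f -> v, k -> g, s -> z, t -> d / V _ V: no change
surface: zurodborulo


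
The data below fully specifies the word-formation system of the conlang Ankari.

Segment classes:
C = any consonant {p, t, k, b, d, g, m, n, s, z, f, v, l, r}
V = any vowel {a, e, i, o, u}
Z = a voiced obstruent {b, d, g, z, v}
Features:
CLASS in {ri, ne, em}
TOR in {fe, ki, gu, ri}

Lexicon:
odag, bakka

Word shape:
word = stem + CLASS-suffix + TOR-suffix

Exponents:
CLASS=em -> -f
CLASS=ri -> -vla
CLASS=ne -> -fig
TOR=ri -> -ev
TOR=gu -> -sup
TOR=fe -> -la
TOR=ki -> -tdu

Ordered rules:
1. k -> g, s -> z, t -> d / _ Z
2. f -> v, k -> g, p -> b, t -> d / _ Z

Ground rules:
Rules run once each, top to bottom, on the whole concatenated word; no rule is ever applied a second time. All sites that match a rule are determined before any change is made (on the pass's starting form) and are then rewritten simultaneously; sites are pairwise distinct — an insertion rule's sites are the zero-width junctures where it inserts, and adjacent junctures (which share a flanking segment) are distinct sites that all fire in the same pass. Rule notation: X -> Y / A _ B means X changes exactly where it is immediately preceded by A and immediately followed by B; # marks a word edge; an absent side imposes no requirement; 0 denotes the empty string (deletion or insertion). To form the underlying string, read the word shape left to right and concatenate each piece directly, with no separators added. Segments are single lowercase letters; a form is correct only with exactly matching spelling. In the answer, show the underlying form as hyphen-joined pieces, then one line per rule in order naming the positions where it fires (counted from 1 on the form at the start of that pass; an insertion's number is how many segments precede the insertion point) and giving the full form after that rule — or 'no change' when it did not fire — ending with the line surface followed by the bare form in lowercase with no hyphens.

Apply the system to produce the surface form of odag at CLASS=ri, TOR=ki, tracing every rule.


underlying: odag-vla-tdu
1. k -> g, s -> z, t -> d / _ Z: fires at position(s) 8: odagvladdu
2. f -> v, k -> g, p -> b, t -> d / _ Z: no change
surface: odagvladdu
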